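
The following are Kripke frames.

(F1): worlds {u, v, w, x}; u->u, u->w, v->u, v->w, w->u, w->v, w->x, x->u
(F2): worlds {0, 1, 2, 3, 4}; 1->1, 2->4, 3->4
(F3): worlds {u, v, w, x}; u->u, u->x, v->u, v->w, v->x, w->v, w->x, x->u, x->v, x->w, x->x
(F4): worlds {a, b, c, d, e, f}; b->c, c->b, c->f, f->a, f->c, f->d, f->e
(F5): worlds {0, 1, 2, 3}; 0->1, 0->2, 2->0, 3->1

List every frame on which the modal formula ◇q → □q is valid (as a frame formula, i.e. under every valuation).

Frame correspondent (Sahlqvist): ∀x ∀y ∀z (Rxy ∧ Rxz → y = z) — i.e. partial functionality.
(F1): fails — u sees both u and w.
(F2): ✓.
(F3): fails — u sees both u and x.
(F4): fails — c sees both b and f.
(F5): fails — 0 sees both 1 and 2.

(F2)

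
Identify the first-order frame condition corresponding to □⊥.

Emptiness of R

This schema is the Ver axiom.
It corresponds to emptiness of R: ∀x ∀y ¬Rxy.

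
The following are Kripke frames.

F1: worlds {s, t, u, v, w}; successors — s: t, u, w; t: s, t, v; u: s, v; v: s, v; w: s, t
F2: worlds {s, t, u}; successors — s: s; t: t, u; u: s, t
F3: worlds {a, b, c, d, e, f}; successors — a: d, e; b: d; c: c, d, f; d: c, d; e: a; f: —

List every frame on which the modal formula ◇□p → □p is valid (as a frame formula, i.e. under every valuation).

none

This is the axiom for a generalized confluence (Geach) condition; its first-order frame correspondent is ∀x ∀y ∀z ((xRy ∧ xRz) → ∃w (yRw ∧ z = w)).
F1: fails — sRt, sRu but no w* with tRw* and u=w*.
F2: fails — tRu, tRu but no w with uRw and u=w.
F3: fails — aRd, aRe but no w with dRw and e=w.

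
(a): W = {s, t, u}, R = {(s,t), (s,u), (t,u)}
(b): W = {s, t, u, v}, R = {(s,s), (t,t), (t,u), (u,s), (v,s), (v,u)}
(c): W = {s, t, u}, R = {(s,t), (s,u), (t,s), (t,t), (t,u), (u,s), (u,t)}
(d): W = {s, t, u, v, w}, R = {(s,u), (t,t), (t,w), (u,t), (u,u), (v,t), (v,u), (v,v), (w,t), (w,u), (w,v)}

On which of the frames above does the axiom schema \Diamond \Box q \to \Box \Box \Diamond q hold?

This is the axiom for a generalized confluence (Geach) condition; its first-order frame correspondent is \forall x \forall y \forall z ((xRy \wedge x R^2 z) \to \exists w (yRw \wedge zRw)).
(a): fails — sRt, sR²u but no w with tRw and uRw.
(b): fails — tRt, tR²s but no w with tRw and sRw.
(c): ✓.
(d): ✓.

(c), (d)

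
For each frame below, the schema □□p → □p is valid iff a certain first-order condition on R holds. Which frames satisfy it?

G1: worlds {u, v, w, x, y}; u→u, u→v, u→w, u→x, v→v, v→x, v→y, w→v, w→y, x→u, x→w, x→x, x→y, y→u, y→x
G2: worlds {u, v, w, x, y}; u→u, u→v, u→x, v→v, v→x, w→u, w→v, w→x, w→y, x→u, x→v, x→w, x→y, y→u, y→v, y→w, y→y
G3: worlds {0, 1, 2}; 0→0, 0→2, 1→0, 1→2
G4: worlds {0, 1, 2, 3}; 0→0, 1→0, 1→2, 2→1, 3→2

The schema corresponds to density: ∀x ∀y (Rxy → ∃z (Rxz ∧ Rzy)).
G1: holds.
G2: holds.
G3: holds.
G4: fails — R32 but no z with R3z and Rz2.

G1, G2, G3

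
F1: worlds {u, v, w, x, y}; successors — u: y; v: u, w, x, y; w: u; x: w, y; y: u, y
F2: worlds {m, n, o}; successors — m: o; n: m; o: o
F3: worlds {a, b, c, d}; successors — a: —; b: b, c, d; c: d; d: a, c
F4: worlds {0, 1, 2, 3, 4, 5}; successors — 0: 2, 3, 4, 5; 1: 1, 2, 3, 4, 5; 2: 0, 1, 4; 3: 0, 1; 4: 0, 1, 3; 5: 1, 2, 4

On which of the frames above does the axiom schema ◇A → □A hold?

F2

The schema corresponds to partial functionality: ∀x ∀y ∀z (Rxy ∧ Rxz → y = z).
F1: fails — v sees both u and w.
F2: holds.
F3: fails — b sees both b and c.
F4: fails — 0 sees both 2 and 3.
Valid on: F2.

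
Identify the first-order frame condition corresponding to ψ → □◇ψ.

symmetry

Suppose ψ→□◇ψ is valid. Take Rxy and set V(ψ)={x}. Then ψ at x, so □◇ψ at x, so ◇ψ at y, so some z with Ryz has ψ; z=x, i.e. Ryx.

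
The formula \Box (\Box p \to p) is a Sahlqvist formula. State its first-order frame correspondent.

This is the T□ axiom.
It corresponds to shift-reflexivity: \forall x \forall y (Rxy \to Ryy).

Shift-reflexivity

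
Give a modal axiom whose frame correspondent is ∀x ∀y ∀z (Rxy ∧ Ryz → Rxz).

The condition is transitivity. The 4 schema □ψ → □□ψ defines it.
Suppose □ψ→□□ψ is valid. Take Rxy, Ryz and set V(ψ)={w : Rxw}. Then □ψ at x, so □□ψ at x, so □ψ at y, so ψ at z, i.e. Rxz.

□ψ → □□ψ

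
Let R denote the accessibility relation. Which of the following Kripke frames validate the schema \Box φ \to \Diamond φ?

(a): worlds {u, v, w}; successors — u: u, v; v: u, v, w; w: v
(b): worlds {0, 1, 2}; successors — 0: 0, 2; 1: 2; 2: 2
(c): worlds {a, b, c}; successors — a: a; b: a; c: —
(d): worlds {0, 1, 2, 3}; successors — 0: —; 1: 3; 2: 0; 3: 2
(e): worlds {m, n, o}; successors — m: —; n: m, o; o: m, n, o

(a), (b)

The schema corresponds to seriality: \forall x \exists y Rxy.
(a): condition met.
(b): condition met.
(c): fails — world c has no successor.
(d): fails — world 0 has no successor.
(e): fails — world m has no successor.
Valid on: (a), (b).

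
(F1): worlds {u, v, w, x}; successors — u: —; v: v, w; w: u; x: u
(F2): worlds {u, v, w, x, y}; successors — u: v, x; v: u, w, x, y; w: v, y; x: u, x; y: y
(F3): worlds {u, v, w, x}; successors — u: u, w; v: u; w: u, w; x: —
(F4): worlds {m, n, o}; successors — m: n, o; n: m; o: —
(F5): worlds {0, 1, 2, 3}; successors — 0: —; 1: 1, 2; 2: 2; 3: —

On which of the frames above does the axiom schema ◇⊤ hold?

This is the axiom for seriality; its first-order frame correspondent is ∀x ∃y Rxy.
(F1): fails — world u has no successor.
(F2): ✓.
(F3): fails — world x has no successor.
(F4): fails — world o has no successor.
(F5): fails — world 0 has no successor.
Valid on: (F2).

(F2)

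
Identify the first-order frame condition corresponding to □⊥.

□⊥ is valid iff no world has any successor (otherwise □⊥ fails at any world with one).

Emptiness of R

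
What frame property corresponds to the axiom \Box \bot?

□⊥ is valid iff no world has any successor (otherwise □⊥ fails at any world with one).

emptiness of R: \forall x \forall y \neg Rxy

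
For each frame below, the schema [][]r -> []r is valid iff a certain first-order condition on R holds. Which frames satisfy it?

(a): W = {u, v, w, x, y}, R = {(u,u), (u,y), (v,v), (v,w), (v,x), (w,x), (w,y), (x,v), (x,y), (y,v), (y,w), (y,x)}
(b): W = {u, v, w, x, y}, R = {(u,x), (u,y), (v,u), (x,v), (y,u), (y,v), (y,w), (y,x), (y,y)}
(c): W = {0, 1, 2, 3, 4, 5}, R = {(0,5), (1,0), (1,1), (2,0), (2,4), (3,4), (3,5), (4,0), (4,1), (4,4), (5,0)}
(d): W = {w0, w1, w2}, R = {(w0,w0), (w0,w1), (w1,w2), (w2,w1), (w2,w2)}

(d)

The schema corresponds to density: forall x forall y (Rxy -> exists z (Rxz & Rzy)).
(a): fails — Rxy but no z with Rxz and Rzy.
(b): fails — Rvu but no z with Rvz and Rzu.
(c): fails — R50 but no z with R5z and Rz0.
(d): satisfies the condition.
Valid on: (d).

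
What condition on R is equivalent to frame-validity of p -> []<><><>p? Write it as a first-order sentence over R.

This is a Sahlqvist (Geach-type) schema ◇^0□^0p → □^1◇^3p.
Minimal-valuation argument: fix x; take any y with xR^0y and any z with xR^1z. Set V(p) to the set of worlds R-reachable from y in exactly 0 steps. Then □^0p holds at y, so the antecedent holds at x; validity forces ◇^3p at z, giving a w with zR^3w and yR^0w.
First-order correspondent: forall x forall z (xRz -> exists w (x = w & z R^3 w)).

forall x forall z (xRz -> exists w (x = w & z R^3 w))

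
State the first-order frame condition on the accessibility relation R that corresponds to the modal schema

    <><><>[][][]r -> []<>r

forall x forall y forall z ((x R^3 y & xRz) -> exists w (y R^3 w & zRw))

This is a Sahlqvist (Geach-type) schema ◇^3□^3r → □^1◇^1r.
First-order correspondent: forall x forall y forall z ((x R^3 y & xRz) -> exists w (y R^3 w & zRw)).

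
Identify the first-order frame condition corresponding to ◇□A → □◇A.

convergence

Suppose ◇□A→□◇A is valid. Take Rxy, Rxz and set V(A)={w : Ryw}. Then □A at y so ◇□A at x, so □◇A at x, so ◇A at z, giving w with Rzw and Ryw.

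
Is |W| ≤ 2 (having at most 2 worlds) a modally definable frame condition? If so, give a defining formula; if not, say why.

If a class were modally definable it would be closed under disjoint unions (Goldblatt–Thomason).
Any modal formula valid on each of 3 disjoint one-world frames is valid on their disjoint union (validity is preserved under disjoint unions). Each one-world frame has |W|=1≤2, but the union has |W|=3.
So no modal formula (or set of formulas) defines exactly the |W|≤2 frames.

Not modally definable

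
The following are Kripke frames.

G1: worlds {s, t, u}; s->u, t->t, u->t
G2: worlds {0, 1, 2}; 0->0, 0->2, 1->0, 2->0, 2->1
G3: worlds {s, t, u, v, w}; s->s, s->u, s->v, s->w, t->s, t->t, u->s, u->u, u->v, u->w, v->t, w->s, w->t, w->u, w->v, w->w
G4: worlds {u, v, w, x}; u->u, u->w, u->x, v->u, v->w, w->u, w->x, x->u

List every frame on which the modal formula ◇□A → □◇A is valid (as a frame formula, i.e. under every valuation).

G1, G2, G4

Frame correspondent (Sahlqvist): ∀x ∀y ∀z (Rxy ∧ Rxz → ∃w (Ryw ∧ Rzw)) — i.e. convergence.
G1: ✓.
G2: ✓.
G3: fails — Rsv and Rsu but v and u have no common successor.
G4: ✓.
Valid on: G1, G2, G4.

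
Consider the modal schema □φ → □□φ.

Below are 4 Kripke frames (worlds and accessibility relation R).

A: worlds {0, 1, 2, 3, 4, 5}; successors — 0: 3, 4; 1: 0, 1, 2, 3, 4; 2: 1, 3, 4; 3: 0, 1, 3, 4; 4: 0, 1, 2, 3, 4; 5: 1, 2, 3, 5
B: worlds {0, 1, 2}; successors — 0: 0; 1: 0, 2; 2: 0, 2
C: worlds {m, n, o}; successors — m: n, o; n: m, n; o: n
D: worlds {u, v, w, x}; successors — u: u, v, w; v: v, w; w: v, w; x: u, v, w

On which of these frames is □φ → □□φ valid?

This is the axiom for transitivity; its first-order frame correspondent is ∀x ∀y ∀z (Rxy ∧ Ryz → Rxz).
A: fails — R34 and R42 but not R32.
B: ✓.
C: fails — Ron and Rnm but not Rom.
D: ✓.
Valid on: B, D.

B, D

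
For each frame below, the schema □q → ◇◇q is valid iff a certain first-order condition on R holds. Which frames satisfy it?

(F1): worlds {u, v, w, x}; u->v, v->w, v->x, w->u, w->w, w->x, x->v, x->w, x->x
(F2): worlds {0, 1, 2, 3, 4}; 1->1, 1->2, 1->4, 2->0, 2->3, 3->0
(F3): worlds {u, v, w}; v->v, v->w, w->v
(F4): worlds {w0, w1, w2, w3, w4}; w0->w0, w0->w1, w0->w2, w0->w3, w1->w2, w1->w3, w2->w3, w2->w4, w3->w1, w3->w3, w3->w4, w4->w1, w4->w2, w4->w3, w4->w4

(F4)

The schema corresponds to a generalized confluence (Geach) condition: ∀x ∃w (xRw ∧ xR²w).
(F1): fails — at u but no t with uRt and uR²t.
(F2): fails — at 0 but no w with 0Rw and 0R²w.
(F3): fails — at u but no t with uRt and uR²t.
(F4): satisfies the condition.
Valid on: (F4).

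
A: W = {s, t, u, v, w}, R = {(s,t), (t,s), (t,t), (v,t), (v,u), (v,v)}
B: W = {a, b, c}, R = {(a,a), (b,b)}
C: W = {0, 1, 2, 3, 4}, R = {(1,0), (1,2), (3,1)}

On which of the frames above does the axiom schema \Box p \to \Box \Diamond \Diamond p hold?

B

The schema corresponds to a generalized confluence (Geach) condition: \forall x \forall z (xRz \to \exists w (xRw \wedge z R^2 w)).
A: fails — vRu but no w* with vRw* and uR²w*.
B: ✓.
C: fails — 1R0 but no w with 1Rw and 0R²w.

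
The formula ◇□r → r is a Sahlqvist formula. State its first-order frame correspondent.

This is a form of the B axiom.
It corresponds to symmetry: ∀x ∀y (Rxy → Ryx).

Symmetry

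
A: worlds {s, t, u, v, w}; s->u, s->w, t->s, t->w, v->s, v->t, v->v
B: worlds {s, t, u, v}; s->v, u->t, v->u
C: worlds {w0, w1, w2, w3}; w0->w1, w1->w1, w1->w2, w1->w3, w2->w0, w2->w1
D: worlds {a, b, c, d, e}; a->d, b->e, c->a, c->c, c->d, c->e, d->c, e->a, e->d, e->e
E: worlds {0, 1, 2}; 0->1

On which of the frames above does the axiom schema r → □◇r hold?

This is the axiom for symmetry; its first-order frame correspondent is ∀x ∀y (Rxy → Ryx).
A: fails — Rvt but not Rtv.
B: fails — Rvu but not Ruv.
C: fails — Rw1w3 but not Rw3w1.
D: fails — Rea but not Rae.
E: fails — R01 but not R10.

none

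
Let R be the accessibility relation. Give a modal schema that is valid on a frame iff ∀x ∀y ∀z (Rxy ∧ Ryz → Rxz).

This is transitivity; the standard corresponding axiom is 4: □r → □□r.
Suppose □r→□□r is valid. Take Rxy, Ryz and set V(r)={w : Rxw}. Then □r at x, so □□r at x, so □r at y, so r at z, i.e. Rxz.

□r → □□r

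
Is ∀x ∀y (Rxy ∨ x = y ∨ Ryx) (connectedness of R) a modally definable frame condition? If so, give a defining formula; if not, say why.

Any modally definable frame class is closed under disjoint unions.
Take 2 disjoint single-world reflexive frames: each is trivially connected, but their disjoint union has 2 worlds with no edge between distinct components, so it is not connected.
Hence connectedness of R is not modally definable.

No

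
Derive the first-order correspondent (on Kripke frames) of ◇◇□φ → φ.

This is a Sahlqvist (Geach-type) schema ◇^2□^1φ → □^0◇^0φ.
Minimal-valuation argument: fix x; take any y with xR^2y and any z with xR^0z. Set V(φ) to the set of worlds R-reachable from y in exactly 1 step. Then □^1φ holds at y, so the antecedent holds at x; validity forces ◇^0φ at z, giving a w with zR^0w and yR^1w.
First-order correspondent: ∀x ∀y (xR²y → ∃w (yRw ∧ x = w)).

∀x ∀y (xR²y → ∃w (yRw ∧ x = w))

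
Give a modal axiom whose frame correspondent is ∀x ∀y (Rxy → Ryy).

□(□r → r)

The condition is shift-reflexivity. The T□ schema □(□r → r) defines it.
Suppose □(□r→r) is valid. Take Rxy and set V(r)={w : Ryw}. Then at y, □r holds; since □(□r→r) at x, □r→r at y, so r at y, i.e. Ryy.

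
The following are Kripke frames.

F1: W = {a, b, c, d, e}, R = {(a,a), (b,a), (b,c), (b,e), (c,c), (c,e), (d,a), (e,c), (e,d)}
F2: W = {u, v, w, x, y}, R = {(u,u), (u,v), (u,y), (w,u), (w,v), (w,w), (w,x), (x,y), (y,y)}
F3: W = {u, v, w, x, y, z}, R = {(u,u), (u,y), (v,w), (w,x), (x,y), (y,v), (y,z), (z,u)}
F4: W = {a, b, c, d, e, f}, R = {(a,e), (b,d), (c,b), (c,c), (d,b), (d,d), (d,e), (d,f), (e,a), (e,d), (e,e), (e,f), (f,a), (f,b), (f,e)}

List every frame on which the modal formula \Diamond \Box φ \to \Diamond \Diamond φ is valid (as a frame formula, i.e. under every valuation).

Frame correspondent (Sahlqvist): \forall x \forall y (xRy \to \exists w (yRw \wedge x R^2 w)) — i.e. a generalized confluence (Geach) condition.
F1: ✓.
F2: fails — uRv but no t with vRt and uR²t.
F3: ✓.
F4: ✓.

F1, F3, F4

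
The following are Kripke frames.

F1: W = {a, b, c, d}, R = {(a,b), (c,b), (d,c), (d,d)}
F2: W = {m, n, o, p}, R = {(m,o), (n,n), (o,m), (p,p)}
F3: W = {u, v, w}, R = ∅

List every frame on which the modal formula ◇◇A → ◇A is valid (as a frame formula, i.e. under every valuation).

This is the axiom for transitivity; its first-order frame correspondent is ∀x ∀y ∀z (Rxy ∧ Ryz → Rxz).
F1: fails — Rdc and Rcb but not Rdb.
F2: fails — Rom and Rmo but not Roo.
F3: condition met.
Valid on: F3.

F3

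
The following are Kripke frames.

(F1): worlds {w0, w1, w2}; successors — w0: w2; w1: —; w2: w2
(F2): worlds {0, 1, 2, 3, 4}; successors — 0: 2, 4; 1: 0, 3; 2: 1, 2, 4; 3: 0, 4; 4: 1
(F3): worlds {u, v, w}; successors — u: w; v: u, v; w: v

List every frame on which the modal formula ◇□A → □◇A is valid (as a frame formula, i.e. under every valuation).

The schema corresponds to convergence: ∀x ∀y ∀z (Rxy ∧ Rxz → ∃w (Ryw ∧ Rzw)).
(F1): holds.
(F2): fails — R22 and R21 but 2 and 1 have no common successor.
(F3): fails — Rvu and Rvv but u and v have no common successor.

(F1)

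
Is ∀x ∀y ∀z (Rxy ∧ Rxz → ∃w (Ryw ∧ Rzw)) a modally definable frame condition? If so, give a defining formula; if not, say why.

Yes: it is convergence, defined by the .2 schema ◇□p → □◇p.
Suppose ◇□p→□◇p is valid. Take Rxy, Rxz and set V(p)={w : Ryw}. Then □p at y so ◇□p at x, so □◇p at x, so ◇p at z, giving w with Rzw and Ryw.

Definable; ◇□p → □◇p defines it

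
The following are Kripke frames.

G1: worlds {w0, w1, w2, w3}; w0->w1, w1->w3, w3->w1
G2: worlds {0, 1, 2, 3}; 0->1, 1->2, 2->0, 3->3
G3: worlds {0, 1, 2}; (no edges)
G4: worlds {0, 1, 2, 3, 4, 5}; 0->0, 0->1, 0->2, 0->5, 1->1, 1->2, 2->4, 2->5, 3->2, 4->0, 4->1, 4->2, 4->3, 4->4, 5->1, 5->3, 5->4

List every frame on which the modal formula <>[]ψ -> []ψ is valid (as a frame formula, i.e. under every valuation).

G3

This is the axiom for the Euclidean property; its first-order frame correspondent is forall x forall y forall z (Rxy & Rxz -> Ryz).
G1: fails — Rw0w1 and Rw0w1 but not Rw1w1.
G2: fails — R01 and R01 but not R11.
G3: condition met.
G4: fails — R02 and R00 but not R20.
Valid on: G3.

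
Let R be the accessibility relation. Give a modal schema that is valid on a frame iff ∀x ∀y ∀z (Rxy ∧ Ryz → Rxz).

□p → □□p

This is transitivity; the standard corresponding axiom is 4: □p → □□p.
Suppose □p→□□p is valid. Take Rxy, Ryz and set V(p)={w : Rxw}. Then □p at x, so □□p at x, so □p at y, so p at z, i.e. Rxz.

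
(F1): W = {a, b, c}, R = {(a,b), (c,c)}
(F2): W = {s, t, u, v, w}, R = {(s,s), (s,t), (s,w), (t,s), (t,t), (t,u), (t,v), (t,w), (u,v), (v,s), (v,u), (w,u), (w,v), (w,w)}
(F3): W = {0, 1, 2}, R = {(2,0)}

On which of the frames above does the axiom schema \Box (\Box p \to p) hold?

none

Frame correspondent (Sahlqvist): \forall x \forall y (Rxy \to Ryy) — i.e. shift-reflexivity.
(F1): fails — Rab but not Rbb.
(F2): fails — Ruv but not Rvv.
(F3): fails — R20 but not R00.
Valid on no frame.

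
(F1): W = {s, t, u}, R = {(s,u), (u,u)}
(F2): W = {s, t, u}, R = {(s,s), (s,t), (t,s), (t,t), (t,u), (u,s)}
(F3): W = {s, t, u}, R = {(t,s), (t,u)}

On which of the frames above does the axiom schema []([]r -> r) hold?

This is the axiom for shift-reflexivity; its first-order frame correspondent is forall x forall y (Rxy -> Ryy).
(F1): satisfies the condition.
(F2): fails — Rtu but not Ruu.
(F3): fails — Rtu but not Ruu.
Valid on: (F1).

(F1)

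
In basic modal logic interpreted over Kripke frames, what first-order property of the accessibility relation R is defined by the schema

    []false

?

This is the Ver axiom.
It corresponds to emptiness of R: forall x forall y ~Rxy.

emptiness of R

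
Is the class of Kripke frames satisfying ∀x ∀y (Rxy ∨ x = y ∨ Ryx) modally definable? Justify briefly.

Modal frame validity is preserved under disjoint unions.
Take 3 disjoint single-world reflexive frames: each is trivially connected, but their disjoint union has 3 worlds with no edge between distinct components, so it is not connected.
So no modal formula (or set of formulas) defines exactly the connected frames.

Not definable by any modal formula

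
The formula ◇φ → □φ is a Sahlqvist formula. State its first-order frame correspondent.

This is the CD axiom.
It corresponds to partial functionality: ∀x ∀y ∀z (Rxy ∧ Rxz → y = z).

partial functionality: ∀x ∀y ∀z (Rxy ∧ Rxz → y = z)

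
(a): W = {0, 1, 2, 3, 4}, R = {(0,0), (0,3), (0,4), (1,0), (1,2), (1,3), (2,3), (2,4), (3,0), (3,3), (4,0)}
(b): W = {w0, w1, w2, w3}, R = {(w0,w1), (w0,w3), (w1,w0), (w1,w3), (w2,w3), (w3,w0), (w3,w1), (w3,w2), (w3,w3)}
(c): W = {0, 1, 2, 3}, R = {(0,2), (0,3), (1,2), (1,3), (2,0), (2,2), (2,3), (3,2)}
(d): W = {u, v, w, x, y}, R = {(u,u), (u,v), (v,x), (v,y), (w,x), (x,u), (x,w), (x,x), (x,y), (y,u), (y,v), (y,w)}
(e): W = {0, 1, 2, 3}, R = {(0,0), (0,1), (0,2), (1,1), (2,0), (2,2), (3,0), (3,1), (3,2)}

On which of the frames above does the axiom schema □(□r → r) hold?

(e)

This is the axiom for shift-reflexivity; its first-order frame correspondent is ∀x ∀y (Rxy → Ryy).
(a): fails — R12 but not R22.
(b): fails — Rw1w0 but not Rw0w0.
(c): fails — R23 but not R33.
(d): fails — Ruv but not Rvv.
(e): satisfies the condition.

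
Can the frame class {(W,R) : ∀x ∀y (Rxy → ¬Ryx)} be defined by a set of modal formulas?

If a class were modally definable it would be closed under surjective bounded morphisms (Goldblatt–Thomason).
The 5-cycle (worlds a,b,c,d,e with a→b→c→d→e→a) is asymmetric. Mapping every world to a single reflexive point • is a surjective bounded morphism, and the reflexive point is not asymmetric (R•• but asymmetry requires ¬R••).
So the class is not modally definable.

Not modally definable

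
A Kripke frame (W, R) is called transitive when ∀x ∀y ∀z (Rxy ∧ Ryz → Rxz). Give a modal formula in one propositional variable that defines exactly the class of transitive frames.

This is transitivity; the standard corresponding axiom is 4: □q → □□q.
Suppose □q→□□q is valid. Take Rxy, Ryz and set V(q)={w : Rxw}. Then □q at x, so □□q at x, so □q at y, so q at z, i.e. Rxz.

□q → □□q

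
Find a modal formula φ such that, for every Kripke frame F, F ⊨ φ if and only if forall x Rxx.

□q → q

A defining formula is □q → q (the T axiom).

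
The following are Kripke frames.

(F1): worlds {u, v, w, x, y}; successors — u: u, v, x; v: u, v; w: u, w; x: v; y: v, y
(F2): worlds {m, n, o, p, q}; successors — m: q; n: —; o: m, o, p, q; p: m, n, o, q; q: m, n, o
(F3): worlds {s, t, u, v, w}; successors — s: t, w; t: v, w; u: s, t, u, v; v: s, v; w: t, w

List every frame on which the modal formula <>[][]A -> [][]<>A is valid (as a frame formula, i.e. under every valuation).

(F1), (F3)

The schema corresponds to a generalized confluence (Geach) condition: forall x forall y forall z ((xRy & x R^2 z) -> exists w (y R^2 w & zRw)).
(F1): ✓.
(F2): fails — mRq, mR²n but no w with qR²w and nRw.
(F3): ✓.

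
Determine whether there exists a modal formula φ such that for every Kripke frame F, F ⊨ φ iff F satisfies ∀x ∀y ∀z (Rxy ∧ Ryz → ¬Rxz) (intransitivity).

Not definable by any modal formula

If a class were modally definable it would be closed under surjective bounded morphisms (Goldblatt–Thomason).
The 5-cycle (worlds 0,1,2,3,4 with 0→1→2→3→4→0) is intransitive. Mapping every world to a single reflexive point • is a surjective bounded morphism; the reflexive point is not intransitive (R••∧R•• but R••).
So no modal formula (or set of formulas) defines exactly the intransitive frames.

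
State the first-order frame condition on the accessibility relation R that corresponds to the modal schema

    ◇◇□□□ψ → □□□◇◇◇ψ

∀x ∀y ∀z ((xR²y ∧ xR³z) → ∃w (yR³w ∧ zR³w))

This is a Sahlqvist (Geach-type) schema ◇^2□^3ψ → □^3◇^3ψ.
First-order correspondent: ∀x ∀y ∀z ((xR²y ∧ xR³z) → ∃w (yR³w ∧ zR³w)).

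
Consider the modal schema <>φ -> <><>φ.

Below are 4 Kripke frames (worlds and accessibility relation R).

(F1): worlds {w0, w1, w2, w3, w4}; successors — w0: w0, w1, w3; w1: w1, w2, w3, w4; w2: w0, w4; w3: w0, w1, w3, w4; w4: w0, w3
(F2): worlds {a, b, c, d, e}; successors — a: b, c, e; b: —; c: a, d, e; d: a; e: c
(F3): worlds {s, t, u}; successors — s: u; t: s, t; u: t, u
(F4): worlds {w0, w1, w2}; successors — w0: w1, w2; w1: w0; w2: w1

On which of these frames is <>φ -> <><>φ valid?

(F3)

The schema corresponds to a generalized confluence (Geach) condition: forall x forall y (xRy -> exists w (y = w & x R^2 w)).
(F1): fails — w2Rw4 but no w with w4=w and w2R²w.
(F2): fails — aRb but no w with b=w and aR²w.
(F3): satisfies the condition.
(F4): fails — w0Rw2 but no w with w2=w and w0R²w.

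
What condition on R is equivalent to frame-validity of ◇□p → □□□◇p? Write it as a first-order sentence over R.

∀x ∀y ∀z ((xRy ∧ xR³z) → ∃w (yRw ∧ zRw))

This is a Sahlqvist (Geach-type) schema ◇^1□^1p → □^3◇^1p.
Minimal-valuation argument: fix x; take any y with xR^1y and any z with xR^3z. Set V(p) to the set of worlds R-reachable from y in exactly 1 step. Then □^1p holds at y, so the antecedent holds at x; validity forces ◇^1p at z, giving a w with zR^1w and yR^1w.
First-order correspondent: ∀x ∀y ∀z ((xRy ∧ xR³z) → ∃w (yRw ∧ zRw)).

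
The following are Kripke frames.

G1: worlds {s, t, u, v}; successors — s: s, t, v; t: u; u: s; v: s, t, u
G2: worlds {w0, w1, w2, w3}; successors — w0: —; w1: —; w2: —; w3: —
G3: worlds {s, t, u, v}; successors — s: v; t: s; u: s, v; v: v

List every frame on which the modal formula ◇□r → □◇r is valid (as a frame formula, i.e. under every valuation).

G2, G3

Frame correspondent (Sahlqvist): ∀x ∀y ∀z (Rxy ∧ Rxz → ∃w (Ryw ∧ Rzw)) — i.e. convergence.
G1: fails — Rss and Rst but s and t have no common successor.
G2: holds.
G3: holds.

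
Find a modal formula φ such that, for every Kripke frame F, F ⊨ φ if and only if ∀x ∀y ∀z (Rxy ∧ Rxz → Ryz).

◇q → □◇q

A defining formula is ◇q → □◇q (the 5 axiom).
Suppose ◇q→□◇q is valid. Take Rxy, Rxz and set V(q)={y}. Then ◇q at x, so □◇q at x, so ◇q at z, so some w with Rzw has q; w=y, i.e. Rzy. By symmetry of the argument, Ryz.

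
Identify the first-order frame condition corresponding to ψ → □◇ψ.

Symmetry

Suppose ψ→□◇ψ is valid. Take Rxy and set V(ψ)={x}. Then ψ at x, so □◇ψ at x, so ◇ψ at y, so some z with Ryz has ψ; z=x, i.e. Ryx.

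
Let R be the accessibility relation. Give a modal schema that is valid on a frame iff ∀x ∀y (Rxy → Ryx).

A defining formula is s → □◇s (the B axiom).
Suppose s→□◇s is valid. Take Rxy and set V(s)={x}. Then s at x, so □◇s at x, so ◇s at y, so some z with Ryz has s; z=x, i.e. Ryx.

s → □◇s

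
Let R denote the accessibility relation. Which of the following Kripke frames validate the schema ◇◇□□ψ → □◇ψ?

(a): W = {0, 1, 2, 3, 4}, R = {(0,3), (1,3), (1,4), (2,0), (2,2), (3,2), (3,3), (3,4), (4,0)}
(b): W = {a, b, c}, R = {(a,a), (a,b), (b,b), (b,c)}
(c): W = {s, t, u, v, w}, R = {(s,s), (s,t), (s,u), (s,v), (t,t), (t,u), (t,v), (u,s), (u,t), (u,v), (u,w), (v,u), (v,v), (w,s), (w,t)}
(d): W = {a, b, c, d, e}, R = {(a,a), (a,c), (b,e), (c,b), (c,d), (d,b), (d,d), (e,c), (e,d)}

(c)

The schema corresponds to a generalized confluence (Geach) condition: ∀x ∀y ∀z ((xR²y ∧ xRz) → ∃w (yR²w ∧ zRw)).
(a): fails — 1R²0, 1R4 but no w with 0R²w and 4Rw.
(b): fails — aR²c, aRa but no w with cR²w and aRw.
(c): holds.
(d): fails — aR²c, aRa but no w with cR²w and aRw.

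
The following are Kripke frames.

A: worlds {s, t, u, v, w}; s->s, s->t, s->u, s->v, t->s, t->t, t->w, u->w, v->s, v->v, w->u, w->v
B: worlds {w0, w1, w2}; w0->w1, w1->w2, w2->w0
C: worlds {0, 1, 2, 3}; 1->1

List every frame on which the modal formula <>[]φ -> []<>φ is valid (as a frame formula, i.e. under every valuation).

The schema corresponds to convergence: forall x forall y forall z (Rxy & Rxz -> exists w (Ryw & Rzw)).
A: fails — Rsv and Rsu but v and u have no common successor.
B: holds.
C: holds.
Valid on: B, C.

B, C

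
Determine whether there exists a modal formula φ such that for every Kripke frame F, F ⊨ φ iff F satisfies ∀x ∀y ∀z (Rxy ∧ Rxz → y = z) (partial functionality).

This is a Sahlqvist condition; the CD axiom ◇q → □q defines it.
Suppose ◇q→□q is valid. Take Rxy, Rxz and set V(q)={y}. Then ◇q at x, so □q at x, so q at z, i.e. z=y.

Definable; ◇q → □q defines it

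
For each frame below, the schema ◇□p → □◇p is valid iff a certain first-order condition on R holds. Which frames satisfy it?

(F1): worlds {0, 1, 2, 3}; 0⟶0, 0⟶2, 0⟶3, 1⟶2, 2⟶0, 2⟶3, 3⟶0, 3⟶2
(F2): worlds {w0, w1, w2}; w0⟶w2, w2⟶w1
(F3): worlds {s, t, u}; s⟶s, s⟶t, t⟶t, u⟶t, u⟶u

(F1), (F3)

The schema corresponds to convergence: ∀x ∀y ∀z (Rxy ∧ Rxz → ∃w (Ryw ∧ Rzw)).
(F1): condition met.
(F2): fails — Rw2w1 and Rw2w1 but w1 and w1 have no common successor.
(F3): condition met.
Valid on: (F1), (F3).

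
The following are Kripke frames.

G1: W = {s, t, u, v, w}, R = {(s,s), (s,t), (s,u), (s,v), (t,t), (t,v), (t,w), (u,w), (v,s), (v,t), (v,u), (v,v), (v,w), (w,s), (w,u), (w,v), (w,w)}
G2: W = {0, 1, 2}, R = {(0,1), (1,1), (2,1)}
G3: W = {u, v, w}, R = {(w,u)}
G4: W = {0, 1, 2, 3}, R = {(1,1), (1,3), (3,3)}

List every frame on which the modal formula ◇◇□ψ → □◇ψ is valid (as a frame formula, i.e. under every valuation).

G2, G3, G4

This is the axiom for a generalized confluence (Geach) condition; its first-order frame correspondent is ∀x ∀y ∀z ((xR²y ∧ xRz) → ∃w (yRw ∧ zRw)).
G1: fails — sR²s, sRu but no w* with sRw* and uRw*.
G2: satisfies the condition.
G3: satisfies the condition.
G4: satisfies the condition.
Valid on: G2, G3, G4.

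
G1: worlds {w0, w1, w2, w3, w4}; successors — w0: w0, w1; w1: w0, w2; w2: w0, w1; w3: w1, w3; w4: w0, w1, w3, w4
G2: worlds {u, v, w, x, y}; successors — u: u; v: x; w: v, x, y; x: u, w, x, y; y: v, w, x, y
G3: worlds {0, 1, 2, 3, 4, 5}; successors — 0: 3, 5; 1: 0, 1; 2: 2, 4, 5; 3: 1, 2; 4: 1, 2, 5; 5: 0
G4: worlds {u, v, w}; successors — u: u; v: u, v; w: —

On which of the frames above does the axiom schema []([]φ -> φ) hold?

G4

Frame correspondent (Sahlqvist): forall x forall y (Rxy -> Ryy) — i.e. shift-reflexivity.
G1: fails — Rw1w2 but not Rw2w2.
G2: fails — Rxw but not Rww.
G3: fails — R10 but not R00.
G4: holds.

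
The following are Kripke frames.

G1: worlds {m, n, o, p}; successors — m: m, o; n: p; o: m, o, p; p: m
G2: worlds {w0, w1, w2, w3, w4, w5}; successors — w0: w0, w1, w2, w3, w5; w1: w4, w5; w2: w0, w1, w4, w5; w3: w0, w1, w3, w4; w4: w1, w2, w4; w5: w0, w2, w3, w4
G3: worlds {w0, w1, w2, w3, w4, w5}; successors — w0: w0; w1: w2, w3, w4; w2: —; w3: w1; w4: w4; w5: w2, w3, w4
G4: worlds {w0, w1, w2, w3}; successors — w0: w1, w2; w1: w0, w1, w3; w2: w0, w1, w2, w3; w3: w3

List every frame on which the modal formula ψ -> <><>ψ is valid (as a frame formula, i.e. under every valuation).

The schema corresponds to a generalized confluence (Geach) condition: forall x exists w (x = w & x R^2 w).
G1: fails — at n but no w with n=w and nR²w.
G2: ✓.
G3: fails — at w2 but no w with w2=w and w2R²w.
G4: ✓.

G2, G4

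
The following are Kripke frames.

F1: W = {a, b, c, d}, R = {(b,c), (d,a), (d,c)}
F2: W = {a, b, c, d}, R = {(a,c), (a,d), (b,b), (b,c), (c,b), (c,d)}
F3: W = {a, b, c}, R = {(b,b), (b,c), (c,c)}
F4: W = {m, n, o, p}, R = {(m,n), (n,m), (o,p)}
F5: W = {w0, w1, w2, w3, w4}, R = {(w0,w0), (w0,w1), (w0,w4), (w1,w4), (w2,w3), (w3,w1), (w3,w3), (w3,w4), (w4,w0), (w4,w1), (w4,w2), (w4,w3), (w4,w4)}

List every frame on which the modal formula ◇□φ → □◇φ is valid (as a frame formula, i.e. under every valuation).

F3

This is the axiom for convergence; its first-order frame correspondent is ∀x ∀y ∀z (Rxy ∧ Rxz → ∃w (Ryw ∧ Rzw)).
F1: fails — Rbc and Rbc but c and c have no common successor.
F2: fails — Rac and Rad but c and d have no common successor.
F3: holds.
F4: fails — Rop and Rop but p and p have no common successor.
F5: fails — Rw4w1 and Rw4w2 but w1 and w2 have no common successor.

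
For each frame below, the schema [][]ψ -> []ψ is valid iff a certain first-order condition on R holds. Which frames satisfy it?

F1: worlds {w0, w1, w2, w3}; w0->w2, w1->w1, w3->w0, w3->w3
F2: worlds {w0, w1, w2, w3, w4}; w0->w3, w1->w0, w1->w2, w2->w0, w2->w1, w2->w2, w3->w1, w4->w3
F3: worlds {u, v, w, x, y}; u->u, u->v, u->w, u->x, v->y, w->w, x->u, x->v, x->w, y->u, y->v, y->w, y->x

none

The schema corresponds to density: forall x forall y (Rxy -> exists z (Rxz & Rzy)).
F1: fails — Rw0w2 but no z with Rw0z and Rzw2.
F2: fails — Rw3w1 but no z with Rw3z and Rzw1.
F3: fails — Rvy but no z with Rvz and Rzy.
Valid on no frame.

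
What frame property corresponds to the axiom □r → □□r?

Suppose □r→□□r is valid. Take Rxy, Ryz and set V(r)={w : Rxw}. Then □r at x, so □□r at x, so □r at y, so r at z, i.e. Rxz.
The converse is a direct semantic check.
Frame condition: ∀x ∀y ∀z (Rxy ∧ Ryz → Rxz).

transitivity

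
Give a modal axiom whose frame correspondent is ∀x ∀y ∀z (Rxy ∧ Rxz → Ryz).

◇p → □◇p

A defining formula is ◇p → □◇p (the 5 axiom).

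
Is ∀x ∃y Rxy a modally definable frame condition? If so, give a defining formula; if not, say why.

The condition is seriality. A defining modal formula is □p → ◇p.
Suppose □p→◇p is valid. At any x set V(p)=W. Then □p at x, so ◇p at x, so x has a successor.

Yes, by □p → ◇p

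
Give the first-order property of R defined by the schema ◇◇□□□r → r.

This is a Sahlqvist (Geach-type) schema ◇^2□^3r → □^0◇^0r.
First-order correspondent: ∀x ∀y (xR²y → ∃w (yR³w ∧ x = w)).

∀x ∀y (xR²y → ∃w (yR³w ∧ x = w))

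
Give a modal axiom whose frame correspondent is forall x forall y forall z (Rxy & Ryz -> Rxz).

□q → □□q

The condition is transitivity. The 4 schema □q → □□q defines it.
Suppose □q→□□q is valid. Take Rxy, Ryz and set V(q)={w : Rxw}. Then □q at x, so □□q at x, so □q at y, so q at z, i.e. Rxz.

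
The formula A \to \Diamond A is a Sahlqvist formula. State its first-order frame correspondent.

Equivalently (dual form): □A → A.
Suppose □A→A is valid. At any x set V(A)={w : Rxw}. Then □A holds at x, so A holds at x, i.e. Rxx.
Conversely, any frame satisfying \forall x Rxx validates the schema.
Frame condition: \forall x Rxx.

reflexivity: \forall x Rxx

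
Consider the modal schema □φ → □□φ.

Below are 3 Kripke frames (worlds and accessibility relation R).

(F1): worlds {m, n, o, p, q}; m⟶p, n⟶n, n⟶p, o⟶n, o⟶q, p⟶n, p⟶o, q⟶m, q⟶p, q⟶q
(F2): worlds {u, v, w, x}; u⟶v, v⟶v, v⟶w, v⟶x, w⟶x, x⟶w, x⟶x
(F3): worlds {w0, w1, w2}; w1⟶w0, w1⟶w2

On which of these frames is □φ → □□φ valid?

(F3)

Frame correspondent (Sahlqvist): ∀x ∀y ∀z (Rxy ∧ Ryz → Rxz) — i.e. transitivity.
(F1): fails — Ron and Rnp but not Rop.
(F2): fails — Ruv and Rvw but not Ruw.
(F3): condition met.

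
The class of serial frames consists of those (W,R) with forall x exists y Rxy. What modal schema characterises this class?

□ψ → ◇ψ

The condition is seriality. The D schema □ψ → ◇ψ defines it.
Suppose □ψ→◇ψ is valid. At any x set V(ψ)=W. Then □ψ at x, so ◇ψ at x, so x has a successor.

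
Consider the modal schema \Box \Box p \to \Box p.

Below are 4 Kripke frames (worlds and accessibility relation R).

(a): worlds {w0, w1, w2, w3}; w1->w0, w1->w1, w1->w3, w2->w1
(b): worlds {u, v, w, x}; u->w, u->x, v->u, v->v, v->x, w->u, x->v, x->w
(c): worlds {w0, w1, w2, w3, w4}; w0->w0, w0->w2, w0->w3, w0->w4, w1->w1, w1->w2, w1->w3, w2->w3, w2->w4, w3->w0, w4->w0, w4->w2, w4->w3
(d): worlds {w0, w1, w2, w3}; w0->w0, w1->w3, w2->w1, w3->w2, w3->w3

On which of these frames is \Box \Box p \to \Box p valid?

(a)

The schema corresponds to density: \forall x \forall y (Rxy \to \exists z (Rxz \wedge Rzy)).
(a): holds.
(b): fails — Rxw but no z with Rxz and Rzw.
(c): fails — Rw2w4 but no z with Rw2z and Rzw4.
(d): fails — Rw2w1 but no z with Rw2z and Rzw1.
Valid on: (a).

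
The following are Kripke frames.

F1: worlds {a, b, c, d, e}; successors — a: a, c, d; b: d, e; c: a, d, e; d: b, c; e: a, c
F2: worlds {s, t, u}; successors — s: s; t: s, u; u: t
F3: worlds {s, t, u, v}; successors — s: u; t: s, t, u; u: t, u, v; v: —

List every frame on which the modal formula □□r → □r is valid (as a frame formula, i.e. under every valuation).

F3

This is the axiom for density; its first-order frame correspondent is ∀x ∀y (Rxy → ∃z (Rxz ∧ Rzy)).
F1: fails — Rdc but no z with Rdz and Rzc.
F2: fails — Rut but no z with Ruz and Rzt.
F3: holds.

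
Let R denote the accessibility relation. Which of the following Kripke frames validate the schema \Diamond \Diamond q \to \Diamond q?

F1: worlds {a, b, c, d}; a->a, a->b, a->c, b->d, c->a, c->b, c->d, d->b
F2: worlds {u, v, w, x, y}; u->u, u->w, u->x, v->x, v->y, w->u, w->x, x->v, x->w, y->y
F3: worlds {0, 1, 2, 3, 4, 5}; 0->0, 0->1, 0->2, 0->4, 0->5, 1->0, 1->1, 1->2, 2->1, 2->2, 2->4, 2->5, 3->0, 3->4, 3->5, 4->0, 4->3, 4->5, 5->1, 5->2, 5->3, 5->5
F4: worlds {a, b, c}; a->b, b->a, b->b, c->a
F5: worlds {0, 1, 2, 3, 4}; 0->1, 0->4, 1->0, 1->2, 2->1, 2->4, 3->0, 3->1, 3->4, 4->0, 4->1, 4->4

This is the axiom for transitivity; its first-order frame correspondent is \forall x \forall y \forall z (Rxy \wedge Ryz \to Rxz).
F1: fails — Rab and Rbd but not Rad.
F2: fails — Rxw and Rwu but not Rxu.
F3: fails — R34 and R43 but not R33.
F4: fails — Rca and Rab but not Rcb.
F5: fails — R10 and R01 but not R11.
Valid on no frame.

none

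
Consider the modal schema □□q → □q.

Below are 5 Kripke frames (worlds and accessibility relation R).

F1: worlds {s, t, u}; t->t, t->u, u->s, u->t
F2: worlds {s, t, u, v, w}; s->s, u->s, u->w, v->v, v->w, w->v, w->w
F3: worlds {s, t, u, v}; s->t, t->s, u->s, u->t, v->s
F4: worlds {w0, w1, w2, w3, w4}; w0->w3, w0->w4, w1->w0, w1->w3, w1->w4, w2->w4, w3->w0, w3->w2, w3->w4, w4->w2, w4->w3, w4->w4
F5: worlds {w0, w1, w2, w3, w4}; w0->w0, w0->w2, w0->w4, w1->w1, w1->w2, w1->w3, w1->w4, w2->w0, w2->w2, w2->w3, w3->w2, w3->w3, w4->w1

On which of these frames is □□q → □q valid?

F2, F5

This is the axiom for density; its first-order frame correspondent is ∀x ∀y (Rxy → ∃z (Rxz ∧ Rzy)).
F1: fails — Rus but no z with Ruz and Rzs.
F2: satisfies the condition.
F3: fails — Rvs but no z with Rvz and Rzs.
F4: fails — Rw3w0 but no z with Rw3z and Rzw0.
F5: satisfies the condition.
Valid on: F2, F5.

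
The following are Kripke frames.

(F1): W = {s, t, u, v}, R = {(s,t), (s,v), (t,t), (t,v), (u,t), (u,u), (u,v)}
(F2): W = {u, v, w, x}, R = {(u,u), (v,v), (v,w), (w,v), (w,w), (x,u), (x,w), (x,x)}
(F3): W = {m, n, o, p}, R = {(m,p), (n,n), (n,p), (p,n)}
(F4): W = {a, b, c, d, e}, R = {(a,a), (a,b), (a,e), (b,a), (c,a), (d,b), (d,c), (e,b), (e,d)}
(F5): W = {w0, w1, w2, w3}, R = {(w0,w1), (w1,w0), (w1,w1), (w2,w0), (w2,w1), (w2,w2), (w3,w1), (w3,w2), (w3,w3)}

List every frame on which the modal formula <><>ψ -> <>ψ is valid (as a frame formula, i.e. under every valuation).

(F1)

This is the axiom for a generalized confluence (Geach) condition; its first-order frame correspondent is forall x forall y (x R^2 y -> exists w (y = w & xRw)).
(F1): condition met.
(F2): fails — xR²v but no t with v=t and xRt.
(F3): fails — mR²n but no w with n=w and mRw.
(F4): fails — aR²d but no w with d=w and aRw.
(F5): fails — w0R²w0 but no w with w0=w and w0Rw.
Valid on: (F1).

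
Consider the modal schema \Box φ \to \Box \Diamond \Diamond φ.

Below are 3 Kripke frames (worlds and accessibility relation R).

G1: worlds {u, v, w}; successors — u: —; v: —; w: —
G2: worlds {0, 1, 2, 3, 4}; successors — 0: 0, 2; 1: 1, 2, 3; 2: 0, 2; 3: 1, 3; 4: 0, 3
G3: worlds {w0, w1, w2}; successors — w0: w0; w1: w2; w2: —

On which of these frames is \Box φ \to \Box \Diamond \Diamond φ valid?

The schema corresponds to a generalized confluence (Geach) condition: \forall x \forall z (xRz \to \exists w (xRw \wedge z R^2 w)).
G1: satisfies the condition.
G2: satisfies the condition.
G3: fails — w1Rw2 but no w with w1Rw and w2R²w.

G1, G2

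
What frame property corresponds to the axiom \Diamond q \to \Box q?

This schema is the CD axiom.
It corresponds to partial functionality: \forall x \forall y \forall z (Rxy \wedge Rxz \to y = z).

partial functionality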